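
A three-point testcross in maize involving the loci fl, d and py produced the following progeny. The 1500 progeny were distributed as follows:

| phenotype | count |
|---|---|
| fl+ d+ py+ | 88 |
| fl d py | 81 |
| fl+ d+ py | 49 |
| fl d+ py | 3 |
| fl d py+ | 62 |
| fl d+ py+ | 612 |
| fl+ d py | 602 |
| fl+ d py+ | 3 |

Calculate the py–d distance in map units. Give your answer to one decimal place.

7.8 map units

The two most frequent reciprocal classes, fl d+ py+ and fl+ d py, are the parental types, so the F1 was fl d+ py+ / fl+ d py.
The two rarest classes, fl d+ py and fl+ d py+, are the double crossovers. Comparing them with the parentals, only the py allele has switched, so py is the middle locus and the order is fl – py – d.
Crossovers in the py–d interval produce the single-crossover classes fl d py+ and fl+ d+ py (62 + 49 = 111) plus the double crossovers (6).
RF(py–d) = (111 + 6) / 1500 = 117/1500 = 0.0780 → 7.8 map units.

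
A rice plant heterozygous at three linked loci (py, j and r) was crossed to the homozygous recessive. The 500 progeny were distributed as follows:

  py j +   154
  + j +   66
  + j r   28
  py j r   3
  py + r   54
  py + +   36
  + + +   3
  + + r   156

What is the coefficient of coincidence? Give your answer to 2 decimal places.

The two most frequent reciprocal classes, py j + and + + r, are the parental types, so the F1 was py j + / + + r.
The two rarest classes, py j r and + + +, are the double crossovers. Comparing them with the parentals, only the r allele has switched, so r is the middle locus and the order is py – r – j.
py–r: (120 + 6)/500 = 0.2520; r–j: (64 + 6)/500 = 0.1400.
Expected DCO frequency = 0.2520 × 0.1400 ≈ 0.03528; observed = 6/500 ≈ 0.01200.
Coefficient of coincidence = 0.01200/0.03528 ≈ 0.34.

0.34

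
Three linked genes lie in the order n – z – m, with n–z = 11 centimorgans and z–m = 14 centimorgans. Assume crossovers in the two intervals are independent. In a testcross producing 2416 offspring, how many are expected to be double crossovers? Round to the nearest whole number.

37

Map distances give recombination frequencies of 0.110 and 0.140 for the two intervals.
With no interference, expected double-crossover frequency = 0.110 × 0.140 = 0.01540.
Expected number = 0.01540 × 2416 = 37.21 ≈ 37.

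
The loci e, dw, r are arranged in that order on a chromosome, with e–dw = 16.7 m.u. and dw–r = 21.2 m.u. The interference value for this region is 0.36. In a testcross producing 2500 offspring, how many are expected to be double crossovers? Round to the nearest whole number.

Map distances give recombination frequencies of 0.167 and 0.212 for the two intervals.
With interference 0.36 (so coincidence = 0.64), expected double-crossover frequency = 0.167 × 0.212 × 0.64 = 0.02266.
Expected number = 0.02266 × 2500 = 56.65 ≈ 57.

57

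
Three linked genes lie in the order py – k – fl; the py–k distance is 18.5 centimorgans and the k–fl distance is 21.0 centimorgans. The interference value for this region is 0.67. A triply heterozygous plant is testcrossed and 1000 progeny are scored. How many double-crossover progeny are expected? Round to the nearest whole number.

Map distances give recombination frequencies of 0.185 and 0.210 for the two intervals.
With interference 0.67 (so coincidence = 0.33), expected double-crossover frequency = 0.185 × 0.210 × 0.33 = 0.01282.
Expected number = 0.01282 × 1000 = 12.82 ≈ 13.

13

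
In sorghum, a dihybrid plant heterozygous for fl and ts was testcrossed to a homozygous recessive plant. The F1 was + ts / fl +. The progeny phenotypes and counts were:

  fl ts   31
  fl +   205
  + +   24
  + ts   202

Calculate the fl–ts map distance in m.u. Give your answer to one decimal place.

The recombinant classes are + + and fl ts: 24 + 31 = 55.
Recombination frequency = 55/462 = 0.1190 ≈ 11.9%, i.e. 11.9 m.u.

11.9 m.u.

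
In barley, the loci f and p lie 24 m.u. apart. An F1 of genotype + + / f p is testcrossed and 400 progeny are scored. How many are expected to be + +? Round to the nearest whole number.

152

A map distance of 24 m.u. corresponds to a recombination frequency of 0.240.
The F1 is + + / f p, so + + is a parental gamete class with expected frequency (1 − r)/2 = 0.760/2 = 0.3800.
Expected number = 0.3800 × 400 = 152.00 ≈ 152.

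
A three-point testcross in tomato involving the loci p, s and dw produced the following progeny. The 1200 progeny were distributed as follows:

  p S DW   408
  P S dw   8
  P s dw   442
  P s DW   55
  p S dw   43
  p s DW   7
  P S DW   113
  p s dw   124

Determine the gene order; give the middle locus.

The two most frequent reciprocal classes, p S DW and P s dw, are the parental types, so the F1 was p S DW / P s dw.
The two rarest classes, p s DW and P S dw, are the double crossovers. Comparing them with the parentals, only the s allele has switched, so s is the middle locus and the order is dw – s – p.

s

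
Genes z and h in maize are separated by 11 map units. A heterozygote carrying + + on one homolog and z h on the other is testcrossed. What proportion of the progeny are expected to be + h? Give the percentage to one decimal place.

A map distance of 11 map units corresponds to a recombination frequency of 0.110.
The F1 is + + / z h, so + h is a recombinant gamete class with expected frequency r/2 = 0.110/2 = 0.0550.
That is 0.0550 = 5.5% of the progeny.

5.5%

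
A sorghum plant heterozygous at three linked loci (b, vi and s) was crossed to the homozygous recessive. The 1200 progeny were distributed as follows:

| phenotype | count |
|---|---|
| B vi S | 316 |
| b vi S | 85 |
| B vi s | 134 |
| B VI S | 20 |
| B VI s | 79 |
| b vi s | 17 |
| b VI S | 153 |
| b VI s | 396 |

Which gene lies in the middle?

The two most frequent reciprocal classes, b VI s and B vi S, are the parental types, so the F1 was b VI s / B vi S.
The two rarest classes, b vi s and B VI S, are the double crossovers. Comparing them with the parentals, only the vi allele has switched, so vi is the middle locus and the order is b – vi – s.

vi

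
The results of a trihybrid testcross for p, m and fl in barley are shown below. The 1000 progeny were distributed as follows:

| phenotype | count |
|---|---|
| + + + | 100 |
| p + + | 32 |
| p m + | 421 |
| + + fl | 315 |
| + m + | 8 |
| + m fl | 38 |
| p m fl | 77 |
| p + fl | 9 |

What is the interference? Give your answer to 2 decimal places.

The two most frequent reciprocal classes, p m + and + + fl, are the parental types, so the F1 was p m + / + + fl.
The two rarest classes, + m + and p + fl, are the double crossovers. Comparing them with the parentals, only the p allele has switched, so p is the middle locus and the order is fl – p – m.
fl–p: (177 + 17)/1000 = 0.1940; p–m: (70 + 17)/1000 = 0.0870.
Expected DCO frequency = 0.1940 × 0.0870 ≈ 0.01688; observed = 17/1000 ≈ 0.01700.
Coefficient of coincidence = 0.01700/0.01688 ≈ 1.01; interference = 1 − 1.01 = -0.01.

-0.01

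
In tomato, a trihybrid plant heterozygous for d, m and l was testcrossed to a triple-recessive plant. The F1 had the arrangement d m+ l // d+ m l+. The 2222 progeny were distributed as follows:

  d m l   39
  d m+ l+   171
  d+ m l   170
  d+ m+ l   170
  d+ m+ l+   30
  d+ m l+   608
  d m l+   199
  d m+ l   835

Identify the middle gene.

The two rarest classes, d m l and d+ m+ l+, are the double crossovers. Comparing them with the parentals, only the m allele has switched, so m is the middle locus and the order is d – m – l.

m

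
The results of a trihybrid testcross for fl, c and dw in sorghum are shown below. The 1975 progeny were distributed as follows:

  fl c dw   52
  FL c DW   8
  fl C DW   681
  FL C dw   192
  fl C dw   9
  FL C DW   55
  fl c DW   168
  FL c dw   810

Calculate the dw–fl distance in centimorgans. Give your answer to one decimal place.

The two most frequent reciprocal classes, fl C DW and FL c dw, are the parental types, so the F1 was fl C DW / FL c dw.
The two rarest classes, fl C dw and FL c DW, are the double crossovers. Comparing them with the parentals, only the dw allele has switched, so dw is the middle locus and the order is c – dw – fl.
Crossovers in the dw–fl interval produce the single-crossover classes FL C DW and fl c dw (55 + 52 = 107) plus the double crossovers (17).
RF(dw–fl) = (107 + 17) / 1975 = 124/1975 = 0.0628 → 6.3 centimorgans.

6.3 centimorgans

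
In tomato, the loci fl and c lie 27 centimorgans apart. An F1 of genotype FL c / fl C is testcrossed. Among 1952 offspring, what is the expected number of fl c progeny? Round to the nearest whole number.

A map distance of 27 centimorgans corresponds to a recombination frequency of 0.270.
The F1 is FL c / fl C, so fl c is a recombinant gamete class with expected frequency r/2 = 0.270/2 = 0.1350.
Expected number = 0.1350 × 1952 = 263.52 ≈ 264.

264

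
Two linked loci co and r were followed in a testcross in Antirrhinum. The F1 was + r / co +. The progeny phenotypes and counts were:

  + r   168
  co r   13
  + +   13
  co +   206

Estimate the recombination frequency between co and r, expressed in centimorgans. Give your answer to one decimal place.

The recombinant classes are + + and co r: 13 + 13 = 26.
Recombination frequency = 26/400 = 0.0650 ≈ 6.5%, i.e. 6.5 centimorgans.

6.5 centimorgans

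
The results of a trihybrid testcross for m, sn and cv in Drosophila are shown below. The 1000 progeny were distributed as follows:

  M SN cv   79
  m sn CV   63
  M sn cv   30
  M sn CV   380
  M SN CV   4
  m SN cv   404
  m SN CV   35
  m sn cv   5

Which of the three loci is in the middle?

The two most frequent reciprocal classes, M sn CV and m SN cv, are the parental types, so the F1 was M sn CV / m SN cv.
The two rarest classes, M SN CV and m sn cv, are the double crossovers. Comparing them with the parentals, only the sn allele has switched, so sn is the middle locus and the order is m – sn – cv.

sn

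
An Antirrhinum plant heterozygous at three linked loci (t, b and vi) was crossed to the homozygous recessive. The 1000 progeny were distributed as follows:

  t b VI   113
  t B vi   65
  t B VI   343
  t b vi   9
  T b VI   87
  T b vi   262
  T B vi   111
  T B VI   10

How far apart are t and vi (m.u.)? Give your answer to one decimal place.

The two most frequent reciprocal classes, T b vi and t B VI, are the parental types, so the F1 was T b vi / t B VI.
The two rarest classes, t b vi and T B VI, are the double crossovers. Comparing them with the parentals, only the t allele has switched, so t is the middle locus and the order is b – t – vi.
Crossovers in the t–vi interval produce the single-crossover classes T b VI and t B vi (87 + 65 = 152) plus the double crossovers (19).
RF(t–vi) = (152 + 19) / 1000 = 171/1000 = 0.1710 → 17.1 m.u.

17.1 m.u.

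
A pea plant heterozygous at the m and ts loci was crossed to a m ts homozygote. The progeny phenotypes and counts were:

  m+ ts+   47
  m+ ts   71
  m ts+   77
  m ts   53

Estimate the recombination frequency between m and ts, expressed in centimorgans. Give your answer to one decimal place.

The two most frequent classes, m+ ts (71) and m ts+ (77), are the parental types, so the F1 was m+ ts / m ts+.
The recombinant classes are m+ ts+ and m ts: 47 + 53 = 100.
Recombination frequency = 100/248 = 0.4032 ≈ 40.3%, i.e. 40.3 centimorgans.

40.3 centimorgans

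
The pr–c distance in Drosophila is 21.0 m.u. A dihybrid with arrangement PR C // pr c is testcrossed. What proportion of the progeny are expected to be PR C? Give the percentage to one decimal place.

A map distance of 21.0 m.u. corresponds to a recombination frequency of 0.210.
The F1 is PR C / pr c, so PR C is a parental gamete class with expected frequency (1 − r)/2 = 0.790/2 = 0.3950.
That is 0.3950 = 39.5% of the progeny.

39.5%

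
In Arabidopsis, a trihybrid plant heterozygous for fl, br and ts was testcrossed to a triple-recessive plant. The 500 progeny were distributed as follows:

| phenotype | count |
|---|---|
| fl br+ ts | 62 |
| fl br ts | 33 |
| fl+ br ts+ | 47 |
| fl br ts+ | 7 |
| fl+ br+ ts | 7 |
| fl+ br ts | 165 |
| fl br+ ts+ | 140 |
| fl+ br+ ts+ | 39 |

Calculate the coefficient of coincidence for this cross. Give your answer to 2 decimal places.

0.66

The two most frequent reciprocal classes, fl br+ ts+ and fl+ br ts, are the parental types, so the F1 was fl br+ ts+ / fl+ br ts.
The two rarest classes, fl br ts+ and fl+ br+ ts, are the double crossovers. Comparing them with the parentals, only the br allele has switched, so br is the middle locus and the order is ts – br – fl.
ts–br: (109 + 14)/500 = 0.2460; br–fl: (72 + 14)/500 = 0.1720.
Expected DCO frequency = 0.2460 × 0.1720 ≈ 0.04231; observed = 14/500 ≈ 0.02800.
Coefficient of coincidence = 0.02800/0.04231 ≈ 0.66.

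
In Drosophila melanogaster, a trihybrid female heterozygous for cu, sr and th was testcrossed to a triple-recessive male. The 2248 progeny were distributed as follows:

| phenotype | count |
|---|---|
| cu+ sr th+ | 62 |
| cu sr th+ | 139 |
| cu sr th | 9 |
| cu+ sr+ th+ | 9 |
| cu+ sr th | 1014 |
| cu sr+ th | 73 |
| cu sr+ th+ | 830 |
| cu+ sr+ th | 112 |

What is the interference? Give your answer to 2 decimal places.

The two most frequent reciprocal classes, cu sr+ th+ and cu+ sr th, are the parental types, so the F1 was cu sr+ th+ / cu+ sr th.
The two rarest classes, cu+ sr+ th+ and cu sr th, are the double crossovers. Comparing them with the parentals, only the cu allele has switched, so cu is the middle locus and the order is sr – cu – th.
sr–cu: (251 + 18)/2248 = 0.1197; cu–th: (135 + 18)/2248 = 0.0681.
Expected DCO frequency = 0.1197 × 0.0681 ≈ 0.00815; observed = 18/2248 ≈ 0.00801.
Coefficient of coincidence = 0.00801/0.00815 ≈ 0.98; interference = 1 − 0.98 = 0.02.

0.02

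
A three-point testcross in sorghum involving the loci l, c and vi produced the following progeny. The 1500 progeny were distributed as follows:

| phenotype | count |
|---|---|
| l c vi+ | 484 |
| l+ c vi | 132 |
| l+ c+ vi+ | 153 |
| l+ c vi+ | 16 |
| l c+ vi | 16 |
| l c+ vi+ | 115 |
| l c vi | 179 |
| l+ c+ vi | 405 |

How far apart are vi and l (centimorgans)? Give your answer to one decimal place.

The two most frequent reciprocal classes, l+ c+ vi and l c vi+, are the parental types, so the F1 was l+ c+ vi / l c vi+.
The two rarest classes, l c+ vi and l+ c vi+, are the double crossovers. Comparing them with the parentals, only the l allele has switched, so l is the middle locus and the order is c – l – vi.
Crossovers in the l–vi interval produce the single-crossover classes l+ c+ vi+ and l c vi (153 + 179 = 332) plus the double crossovers (32).
RF(l–vi) = (332 + 32) / 1500 = 364/1500 = 0.2427 → 24.3 centimorgans.

24.3 centimorgans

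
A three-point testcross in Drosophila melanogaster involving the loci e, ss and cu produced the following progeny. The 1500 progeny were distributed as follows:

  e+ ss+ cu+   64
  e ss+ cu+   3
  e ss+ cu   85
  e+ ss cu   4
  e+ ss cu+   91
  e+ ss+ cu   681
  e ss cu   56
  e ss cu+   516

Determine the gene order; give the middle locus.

The two most frequent reciprocal classes, e+ ss+ cu and e ss cu+, are the parental types, so the F1 was e+ ss+ cu / e ss cu+.
The two rarest classes, e+ ss cu and e ss+ cu+, are the double crossovers. Comparing them with the parentals, only the ss allele has switched, so ss is the middle locus and the order is cu – ss – e.

ss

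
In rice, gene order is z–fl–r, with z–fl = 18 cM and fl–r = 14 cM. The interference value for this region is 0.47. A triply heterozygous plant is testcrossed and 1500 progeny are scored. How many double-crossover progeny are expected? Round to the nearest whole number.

20

Map distances give recombination frequencies of 0.180 and 0.140 for the two intervals.
With interference 0.47 (so coincidence = 0.53), expected double-crossover frequency = 0.180 × 0.140 × 0.53 = 0.01336.
Expected number = 0.01336 × 1500 = 20.03 ≈ 20.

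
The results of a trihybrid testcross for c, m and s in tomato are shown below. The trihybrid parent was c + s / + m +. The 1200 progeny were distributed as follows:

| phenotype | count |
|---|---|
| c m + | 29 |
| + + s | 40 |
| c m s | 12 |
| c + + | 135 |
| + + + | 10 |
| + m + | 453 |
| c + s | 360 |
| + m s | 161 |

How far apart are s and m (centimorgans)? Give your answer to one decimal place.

The two rarest classes, c m s and + + +, are the double crossovers. Comparing them with the parentals, only the m allele has switched, so m is the middle locus and the order is s – m – c.
Crossovers in the s–m interval produce the single-crossover classes c + + and + m s (135 + 161 = 296) plus the double crossovers (22).
RF(s–m) = (296 + 22) / 1200 = 318/1200 = 0.2650 → 26.5 centimorgans.

26.5 centimorgans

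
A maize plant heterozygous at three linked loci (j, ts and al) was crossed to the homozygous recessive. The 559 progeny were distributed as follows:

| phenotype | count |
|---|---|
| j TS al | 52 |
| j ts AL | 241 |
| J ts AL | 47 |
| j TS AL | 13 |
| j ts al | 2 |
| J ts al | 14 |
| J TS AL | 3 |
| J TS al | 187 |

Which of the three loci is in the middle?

The two most frequent reciprocal classes, j ts AL and J TS al, are the parental types, so the F1 was j ts AL / J TS al.
The two rarest classes, j ts al and J TS AL, are the double crossovers. Comparing them with the parentals, only the al allele has switched, so al is the middle locus and the order is ts – al – j.

al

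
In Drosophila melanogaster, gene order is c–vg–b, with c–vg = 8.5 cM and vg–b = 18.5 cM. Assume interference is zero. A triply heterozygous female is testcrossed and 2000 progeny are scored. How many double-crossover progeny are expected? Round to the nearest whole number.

31

Map distances give recombination frequencies of 0.085 and 0.185 for the two intervals.
With no interference, expected double-crossover frequency = 0.085 × 0.185 = 0.01572.
Expected number = 0.01572 × 2000 = 31.45 ≈ 31.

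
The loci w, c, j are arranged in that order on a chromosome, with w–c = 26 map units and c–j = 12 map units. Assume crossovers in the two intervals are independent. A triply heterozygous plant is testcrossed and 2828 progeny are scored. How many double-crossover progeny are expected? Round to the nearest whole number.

88

Map distances give recombination frequencies of 0.260 and 0.120 for the two intervals.
With no interference, expected double-crossover frequency = 0.260 × 0.120 = 0.03120.
Expected number = 0.03120 × 2828 = 88.23 ≈ 88.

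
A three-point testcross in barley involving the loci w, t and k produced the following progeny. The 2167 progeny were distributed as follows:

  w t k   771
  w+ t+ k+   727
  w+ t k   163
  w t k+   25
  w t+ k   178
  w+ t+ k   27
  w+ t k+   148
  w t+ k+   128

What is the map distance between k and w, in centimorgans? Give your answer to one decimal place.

The two most frequent reciprocal classes, w t k and w+ t+ k+, are the parental types, so the F1 was w t k / w+ t+ k+.
The two rarest classes, w t k+ and w+ t+ k, are the double crossovers. Comparing them with the parentals, only the k allele has switched, so k is the middle locus and the order is w – k – t.
Crossovers in the w–k interval produce the single-crossover classes w+ t k and w t+ k+ (163 + 128 = 291) plus the double crossovers (52).
RF(w–k) = (291 + 52) / 2167 = 343/2167 = 0.1583 → 15.8 centimorgans.

15.8 centimorgans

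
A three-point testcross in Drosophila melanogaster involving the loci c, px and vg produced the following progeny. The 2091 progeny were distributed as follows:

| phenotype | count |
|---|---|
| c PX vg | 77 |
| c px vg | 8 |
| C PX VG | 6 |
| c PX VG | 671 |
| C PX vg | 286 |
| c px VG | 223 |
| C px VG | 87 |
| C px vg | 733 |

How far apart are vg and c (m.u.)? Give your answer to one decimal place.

The two most frequent reciprocal classes, c PX VG and C px vg, are the parental types, so the F1 was c PX VG / C px vg.
The two rarest classes, C PX VG and c px vg, are the double crossovers. Comparing them with the parentals, only the c allele has switched, so c is the middle locus and the order is px – c – vg.
Crossovers in the c–vg interval produce the single-crossover classes c PX vg and C px VG (77 + 87 = 164) plus the double crossovers (14).
RF(c–vg) = (164 + 14) / 2091 = 178/2091 = 0.0851 → 8.5 m.u.

8.5 m.u.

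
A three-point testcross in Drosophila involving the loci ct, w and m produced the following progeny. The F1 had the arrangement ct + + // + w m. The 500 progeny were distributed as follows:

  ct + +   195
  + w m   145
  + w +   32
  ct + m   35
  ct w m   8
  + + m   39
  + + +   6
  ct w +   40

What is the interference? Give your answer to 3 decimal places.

0.071

The two rarest classes, + + + and ct w m, are the double crossovers. Comparing them with the parentals, only the ct allele has switched, so ct is the middle locus and the order is m – ct – w.
m–ct: (67 + 14)/500 = 0.1620; ct–w: (79 + 14)/500 = 0.1860.
Expected DCO frequency = 0.1620 × 0.1860 ≈ 0.03013; observed = 14/500 ≈ 0.02800.
Coefficient of coincidence = 0.02800/0.03013 ≈ 0.929; interference = 1 − 0.929 = 0.071.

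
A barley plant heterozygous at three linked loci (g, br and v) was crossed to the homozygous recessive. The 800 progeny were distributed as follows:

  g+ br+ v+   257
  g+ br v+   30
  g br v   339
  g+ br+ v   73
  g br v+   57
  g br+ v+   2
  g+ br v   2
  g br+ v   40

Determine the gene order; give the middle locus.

The two most frequent reciprocal classes, g+ br+ v+ and g br v, are the parental types, so the F1 was g+ br+ v+ / g br v.
The two rarest classes, g br+ v+ and g+ br v, are the double crossovers. Comparing them with the parentals, only the g allele has switched, so g is the middle locus and the order is v – g – br.

g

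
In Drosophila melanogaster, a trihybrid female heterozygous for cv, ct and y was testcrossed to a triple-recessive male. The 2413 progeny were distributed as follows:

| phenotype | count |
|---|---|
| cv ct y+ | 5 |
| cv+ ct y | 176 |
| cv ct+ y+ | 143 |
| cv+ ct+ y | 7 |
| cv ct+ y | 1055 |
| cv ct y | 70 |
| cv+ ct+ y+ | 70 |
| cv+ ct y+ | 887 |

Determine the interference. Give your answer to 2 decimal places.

The two most frequent reciprocal classes, cv ct+ y and cv+ ct y+, are the parental types, so the F1 was cv ct+ y / cv+ ct y+.
The two rarest classes, cv+ ct+ y and cv ct y+, are the double crossovers. Comparing them with the parentals, only the cv allele has switched, so cv is the middle locus and the order is ct – cv – y.
ct–cv: (140 + 12)/2413 = 0.0630; cv–y: (319 + 12)/2413 = 0.1372.
Expected DCO frequency = 0.0630 × 0.1372 ≈ 0.00864; observed = 12/2413 ≈ 0.00497.
Coefficient of coincidence = 0.00497/0.00864 ≈ 0.58; interference = 1 − 0.58 = 0.42.

0.42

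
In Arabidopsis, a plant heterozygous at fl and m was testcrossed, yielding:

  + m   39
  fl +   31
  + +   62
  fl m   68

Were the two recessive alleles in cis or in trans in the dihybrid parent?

cis

The two most frequent classes are + + (62) and fl m (68); these are the parental (non-recombinant) types.
So the F1 carried + + on one chromosome and fl m on the other — the recessive alleles are on the same chromosome (cis / coupling).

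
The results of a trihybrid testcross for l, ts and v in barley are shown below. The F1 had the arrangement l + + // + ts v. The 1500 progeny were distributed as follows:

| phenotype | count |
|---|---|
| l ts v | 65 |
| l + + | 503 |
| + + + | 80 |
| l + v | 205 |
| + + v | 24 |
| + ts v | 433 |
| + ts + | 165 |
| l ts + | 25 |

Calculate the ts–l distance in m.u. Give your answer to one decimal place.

12.9 m.u.

The two rarest classes, l ts + and + + v, are the double crossovers. Comparing them with the parentals, only the ts allele has switched, so ts is the middle locus and the order is v – ts – l.
Crossovers in the ts–l interval produce the single-crossover classes + + + and l ts v (80 + 65 = 145) plus the double crossovers (49).
RF(ts–l) = (145 + 49) / 1500 = 194/1500 = 0.1293 → 12.9 m.u.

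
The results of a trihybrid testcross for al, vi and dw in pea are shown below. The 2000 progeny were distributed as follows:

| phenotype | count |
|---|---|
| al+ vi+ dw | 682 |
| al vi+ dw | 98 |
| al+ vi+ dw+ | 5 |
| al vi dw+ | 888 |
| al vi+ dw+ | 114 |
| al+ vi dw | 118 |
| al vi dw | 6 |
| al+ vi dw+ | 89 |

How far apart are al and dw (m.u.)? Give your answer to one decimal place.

9.9 m.u.

The two most frequent reciprocal classes, al vi dw+ and al+ vi+ dw, are the parental types, so the F1 was al vi dw+ / al+ vi+ dw.
The two rarest classes, al vi dw and al+ vi+ dw+, are the double crossovers. Comparing them with the parentals, only the dw allele has switched, so dw is the middle locus and the order is al – dw – vi.
Crossovers in the al–dw interval produce the single-crossover classes al+ vi dw+ and al vi+ dw (89 + 98 = 187) plus the double crossovers (11).
RF(al–dw) = (187 + 11) / 2000 = 198/2000 = 0.0990 → 9.9 m.u.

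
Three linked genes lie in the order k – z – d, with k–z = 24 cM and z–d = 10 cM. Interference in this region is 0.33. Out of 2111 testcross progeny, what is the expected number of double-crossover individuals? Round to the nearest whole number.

34

Map distances give recombination frequencies of 0.240 and 0.100 for the two intervals.
With interference 0.33 (so coincidence = 0.67), expected double-crossover frequency = 0.240 × 0.100 × 0.67 = 0.01608.
Expected number = 0.01608 × 2111 = 33.94 ≈ 34.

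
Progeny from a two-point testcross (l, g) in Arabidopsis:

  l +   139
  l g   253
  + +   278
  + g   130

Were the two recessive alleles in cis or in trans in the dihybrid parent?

cis

The two most frequent classes are + + (278) and l g (253); these are the parental (non-recombinant) types.
So the F1 carried + + on one chromosome and l g on the other — the recessive alleles are on the same chromosome (cis / coupling).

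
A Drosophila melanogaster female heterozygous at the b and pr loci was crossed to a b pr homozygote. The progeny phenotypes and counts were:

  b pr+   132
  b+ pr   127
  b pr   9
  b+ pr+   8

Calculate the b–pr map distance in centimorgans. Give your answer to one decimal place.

6.2 centimorgans

The two most frequent classes, b+ pr (127) and b pr+ (132), are the parental types, so the F1 was b+ pr / b pr+.
The recombinant classes are b+ pr+ and b pr: 8 + 9 = 17.
Recombination frequency = 17/276 = 0.0616 ≈ 6.2%, i.e. 6.2 centimorgans.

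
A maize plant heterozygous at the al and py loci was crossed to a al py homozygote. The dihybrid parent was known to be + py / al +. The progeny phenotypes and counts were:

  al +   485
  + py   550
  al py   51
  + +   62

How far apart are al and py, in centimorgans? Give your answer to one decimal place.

9.8 centimorgans

The recombinant classes are + + and al py: 62 + 51 = 113.
Recombination frequency = 113/1148 = 0.0984 ≈ 9.8%, i.e. 9.8 centimorgans.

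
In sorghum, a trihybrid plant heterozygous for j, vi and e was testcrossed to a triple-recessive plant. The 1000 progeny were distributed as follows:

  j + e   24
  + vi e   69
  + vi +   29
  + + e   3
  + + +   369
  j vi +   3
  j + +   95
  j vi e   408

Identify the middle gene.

e

The two most frequent reciprocal classes, + + + and j vi e, are the parental types, so the F1 was + + + / j vi e.
The two rarest classes, + + e and j vi +, are the double crossovers. Comparing them with the parentals, only the e allele has switched, so e is the middle locus and the order is j – e – vi.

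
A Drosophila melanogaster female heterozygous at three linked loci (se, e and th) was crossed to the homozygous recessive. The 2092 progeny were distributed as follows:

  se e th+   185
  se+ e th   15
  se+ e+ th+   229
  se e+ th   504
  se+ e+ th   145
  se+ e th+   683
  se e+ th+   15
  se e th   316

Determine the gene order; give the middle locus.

The two most frequent reciprocal classes, se e+ th and se+ e th+, are the parental types, so the F1 was se e+ th / se+ e th+.
The two rarest classes, se e+ th+ and se+ e th, are the double crossovers. Comparing them with the parentals, only the th allele has switched, so th is the middle locus and the order is se – th – e.

th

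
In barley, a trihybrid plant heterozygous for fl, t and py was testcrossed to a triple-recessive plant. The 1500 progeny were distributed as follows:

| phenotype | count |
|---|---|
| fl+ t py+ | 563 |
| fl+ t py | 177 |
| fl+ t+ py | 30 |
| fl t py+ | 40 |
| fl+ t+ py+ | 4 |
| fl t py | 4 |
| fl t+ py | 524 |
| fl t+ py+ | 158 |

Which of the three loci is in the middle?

t

The two most frequent reciprocal classes, fl t+ py and fl+ t py+, are the parental types, so the F1 was fl t+ py / fl+ t py+.
The two rarest classes, fl t py and fl+ t+ py+, are the double crossovers. Comparing them with the parentals, only the t allele has switched, so t is the middle locus and the order is py – t – fl.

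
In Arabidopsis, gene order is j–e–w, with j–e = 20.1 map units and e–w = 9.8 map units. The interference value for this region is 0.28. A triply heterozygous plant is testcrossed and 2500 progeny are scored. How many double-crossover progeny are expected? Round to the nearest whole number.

35

Map distances give recombination frequencies of 0.201 and 0.098 for the two intervals.
With interference 0.28 (so coincidence = 0.72), expected double-crossover frequency = 0.201 × 0.098 × 0.72 = 0.01418.
Expected number = 0.01418 × 2500 = 35.46 ≈ 35.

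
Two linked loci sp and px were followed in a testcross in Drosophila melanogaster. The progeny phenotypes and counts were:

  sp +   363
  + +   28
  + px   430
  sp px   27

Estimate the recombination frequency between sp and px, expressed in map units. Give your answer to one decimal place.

The two most frequent classes, + px (430) and sp + (363), are the parental types, so the F1 was + px / sp +.
The recombinant classes are + + and sp px: 28 + 27 = 55.
Recombination frequency = 55/848 = 0.0649 ≈ 6.5%, i.e. 6.5 map units.

6.5 map units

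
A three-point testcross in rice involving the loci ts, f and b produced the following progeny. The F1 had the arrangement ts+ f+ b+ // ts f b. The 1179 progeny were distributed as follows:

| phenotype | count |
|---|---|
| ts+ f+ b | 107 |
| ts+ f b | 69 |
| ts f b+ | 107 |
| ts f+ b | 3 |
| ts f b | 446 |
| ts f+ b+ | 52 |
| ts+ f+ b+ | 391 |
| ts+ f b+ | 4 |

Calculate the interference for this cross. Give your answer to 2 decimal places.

0.71

The two rarest classes, ts+ f b+ and ts f+ b, are the double crossovers. Comparing them with the parentals, only the f allele has switched, so f is the middle locus and the order is b – f – ts.
b–f: (214 + 7)/1179 = 0.1874; f–ts: (121 + 7)/1179 = 0.1086.
Expected DCO frequency = 0.1874 × 0.1086 ≈ 0.02035; observed = 7/1179 ≈ 0.00594.
Coefficient of coincidence = 0.00594/0.02035 ≈ 0.29; interference = 1 − 0.29 = 0.71.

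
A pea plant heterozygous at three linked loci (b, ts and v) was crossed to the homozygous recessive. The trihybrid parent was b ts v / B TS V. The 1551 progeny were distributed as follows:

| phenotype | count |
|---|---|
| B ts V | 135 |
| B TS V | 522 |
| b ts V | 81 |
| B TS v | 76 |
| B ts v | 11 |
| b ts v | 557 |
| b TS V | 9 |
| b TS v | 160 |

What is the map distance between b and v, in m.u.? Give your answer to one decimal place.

The two rarest classes, B ts v and b TS V, are the double crossovers. Comparing them with the parentals, only the b allele has switched, so b is the middle locus and the order is v – b – ts.
Crossovers in the v–b interval produce the single-crossover classes b ts V and B TS v (81 + 76 = 157) plus the double crossovers (20).
RF(v–b) = (157 + 20) / 1551 = 177/1551 = 0.1141 → 11.4 m.u.

11.4 m.u.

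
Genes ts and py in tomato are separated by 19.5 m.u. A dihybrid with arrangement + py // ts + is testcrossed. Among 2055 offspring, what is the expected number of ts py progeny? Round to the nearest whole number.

200

A map distance of 19.5 m.u. corresponds to a recombination frequency of 0.195.
The F1 is + py / ts +, so ts py is a recombinant gamete class with expected frequency r/2 = 0.195/2 = 0.0975.
Expected number = 0.0975 × 2055 = 200.36 ≈ 200.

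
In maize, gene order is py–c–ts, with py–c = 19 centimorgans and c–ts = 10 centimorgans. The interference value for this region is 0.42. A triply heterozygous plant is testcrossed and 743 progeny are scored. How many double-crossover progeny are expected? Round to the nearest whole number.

8

Map distances give recombination frequencies of 0.190 and 0.100 for the two intervals.
With interference 0.42 (so coincidence = 0.58), expected double-crossover frequency = 0.190 × 0.100 × 0.58 = 0.01102.
Expected number = 0.01102 × 743 = 8.19 ≈ 8.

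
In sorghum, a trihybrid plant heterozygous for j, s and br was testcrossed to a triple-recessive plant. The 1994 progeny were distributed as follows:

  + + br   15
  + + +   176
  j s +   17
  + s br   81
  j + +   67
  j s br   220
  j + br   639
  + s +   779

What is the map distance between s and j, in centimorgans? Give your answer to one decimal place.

21.5 centimorgans

The two most frequent reciprocal classes, j + br and + s +, are the parental types, so the F1 was j + br / + s +.
The two rarest classes, + + br and j s +, are the double crossovers. Comparing them with the parentals, only the j allele has switched, so j is the middle locus and the order is br – j – s.
Crossovers in the j–s interval produce the single-crossover classes j s br and + + + (220 + 176 = 396) plus the double crossovers (32).
RF(j–s) = (396 + 32) / 1994 = 428/1994 = 0.2146 → 21.5 centimorgans.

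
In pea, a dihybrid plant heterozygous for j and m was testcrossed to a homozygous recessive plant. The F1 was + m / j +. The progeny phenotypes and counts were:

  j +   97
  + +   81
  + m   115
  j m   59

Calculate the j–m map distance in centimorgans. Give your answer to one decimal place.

39.8 centimorgans

The recombinant classes are + + and j m: 81 + 59 = 140.
Recombination frequency = 140/352 = 0.3977 ≈ 39.8%, i.e. 39.8 centimorgans.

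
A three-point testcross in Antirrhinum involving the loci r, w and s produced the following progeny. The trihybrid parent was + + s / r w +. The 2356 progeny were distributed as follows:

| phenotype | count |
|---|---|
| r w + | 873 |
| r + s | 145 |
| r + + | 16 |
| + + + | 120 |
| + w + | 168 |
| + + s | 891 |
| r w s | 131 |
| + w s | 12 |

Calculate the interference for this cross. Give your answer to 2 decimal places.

The two rarest classes, + w s and r + +, are the double crossovers. Comparing them with the parentals, only the w allele has switched, so w is the middle locus and the order is s – w – r.
s–w: (251 + 28)/2356 = 0.1184; w–r: (313 + 28)/2356 = 0.1447.
Expected DCO frequency = 0.1184 × 0.1447 ≈ 0.01713; observed = 28/2356 ≈ 0.01188.
Coefficient of coincidence = 0.01188/0.01713 ≈ 0.69; interference = 1 − 0.69 = 0.31.

0.31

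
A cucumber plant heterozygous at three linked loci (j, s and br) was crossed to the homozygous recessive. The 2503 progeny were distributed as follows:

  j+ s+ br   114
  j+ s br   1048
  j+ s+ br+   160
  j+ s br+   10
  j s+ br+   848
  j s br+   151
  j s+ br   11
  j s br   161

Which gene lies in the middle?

The two most frequent reciprocal classes, j s+ br+ and j+ s br, are the parental types, so the F1 was j s+ br+ / j+ s br.
The two rarest classes, j s+ br and j+ s br+, are the double crossovers. Comparing them with the parentals, only the br allele has switched, so br is the middle locus and the order is j – br – s.

br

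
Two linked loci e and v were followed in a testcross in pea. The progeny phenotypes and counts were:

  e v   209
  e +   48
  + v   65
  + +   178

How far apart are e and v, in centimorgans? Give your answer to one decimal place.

22.6 centimorgans

The two most frequent classes, + + (178) and e v (209), are the parental types, so the F1 was + + / e v.
The recombinant classes are + v and e +: 65 + 48 = 113.
Recombination frequency = 113/500 = 0.2260 ≈ 22.6%, i.e. 22.6 centimorgans.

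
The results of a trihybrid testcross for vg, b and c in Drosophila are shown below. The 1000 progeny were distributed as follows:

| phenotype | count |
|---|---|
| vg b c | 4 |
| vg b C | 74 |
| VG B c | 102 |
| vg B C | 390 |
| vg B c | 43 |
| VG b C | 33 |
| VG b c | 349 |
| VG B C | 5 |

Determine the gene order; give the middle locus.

The two most frequent reciprocal classes, VG b c and vg B C, are the parental types, so the F1 was VG b c / vg B C.
The two rarest classes, vg b c and VG B C, are the double crossovers. Comparing them with the parentals, only the vg allele has switched, so vg is the middle locus and the order is b – vg – c.

vg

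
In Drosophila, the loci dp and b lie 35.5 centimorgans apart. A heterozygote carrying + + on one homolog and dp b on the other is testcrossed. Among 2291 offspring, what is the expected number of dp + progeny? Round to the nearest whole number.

407

A map distance of 35.5 centimorgans corresponds to a recombination frequency of 0.355.
The F1 is + + / dp b, so dp + is a recombinant gamete class with expected frequency r/2 = 0.355/2 = 0.1775.
Expected number = 0.1775 × 2291 = 406.65 ≈ 407.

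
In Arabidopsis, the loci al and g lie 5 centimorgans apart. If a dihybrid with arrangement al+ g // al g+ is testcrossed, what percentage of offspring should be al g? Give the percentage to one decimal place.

2.5%

A map distance of 5 centimorgans corresponds to a recombination frequency of 0.050.
The F1 is al+ g / al g+, so al g is a recombinant gamete class with expected frequency r/2 = 0.050/2 = 0.0250.
That is 0.0250 = 2.5% of the progeny.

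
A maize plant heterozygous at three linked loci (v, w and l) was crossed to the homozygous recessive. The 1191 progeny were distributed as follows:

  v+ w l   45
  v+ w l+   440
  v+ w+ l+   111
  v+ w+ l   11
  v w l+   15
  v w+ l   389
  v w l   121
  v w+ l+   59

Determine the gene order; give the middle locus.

v

The two most frequent reciprocal classes, v+ w l+ and v w+ l, are the parental types, so the F1 was v+ w l+ / v w+ l.
The two rarest classes, v w l+ and v+ w+ l, are the double crossovers. Comparing them with the parentals, only the v allele has switched, so v is the middle locus and the order is w – v – l.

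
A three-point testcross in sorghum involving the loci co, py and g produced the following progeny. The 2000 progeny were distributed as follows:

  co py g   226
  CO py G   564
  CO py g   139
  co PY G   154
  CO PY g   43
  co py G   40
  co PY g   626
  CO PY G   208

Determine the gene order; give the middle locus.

The two most frequent reciprocal classes, co PY g and CO py G, are the parental types, so the F1 was co PY g / CO py G.
The two rarest classes, CO PY g and co py G, are the double crossovers. Comparing them with the parentals, only the co allele has switched, so co is the middle locus and the order is py – co – g.

co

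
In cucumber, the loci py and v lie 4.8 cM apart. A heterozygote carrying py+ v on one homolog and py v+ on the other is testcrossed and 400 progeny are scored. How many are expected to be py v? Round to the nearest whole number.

A map distance of 4.8 cM corresponds to a recombination frequency of 0.048.
The F1 is py+ v / py v+, so py v is a recombinant gamete class with expected frequency r/2 = 0.048/2 = 0.0240.
Expected number = 0.0240 × 400 = 9.60 ≈ 10.

10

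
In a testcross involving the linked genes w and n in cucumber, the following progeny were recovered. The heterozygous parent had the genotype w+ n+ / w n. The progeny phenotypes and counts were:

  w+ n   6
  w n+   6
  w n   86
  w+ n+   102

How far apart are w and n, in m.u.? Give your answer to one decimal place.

6.0 m.u.

The recombinant classes are w+ n and w n+: 6 + 6 = 12.
Recombination frequency = 12/200 = 0.0600 ≈ 6.0%, i.e. 6.0 m.u.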